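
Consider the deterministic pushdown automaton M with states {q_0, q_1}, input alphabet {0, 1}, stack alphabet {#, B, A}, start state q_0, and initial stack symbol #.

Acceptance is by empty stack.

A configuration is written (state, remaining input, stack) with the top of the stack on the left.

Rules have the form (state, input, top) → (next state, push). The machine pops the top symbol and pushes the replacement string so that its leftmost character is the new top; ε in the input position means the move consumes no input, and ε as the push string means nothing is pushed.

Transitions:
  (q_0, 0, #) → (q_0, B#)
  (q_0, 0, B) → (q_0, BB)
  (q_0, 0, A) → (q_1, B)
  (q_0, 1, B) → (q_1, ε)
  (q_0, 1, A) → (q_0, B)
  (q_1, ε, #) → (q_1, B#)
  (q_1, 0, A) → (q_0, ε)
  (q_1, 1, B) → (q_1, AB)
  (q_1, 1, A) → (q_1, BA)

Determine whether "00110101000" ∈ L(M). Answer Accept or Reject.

Reject

(q_0, 00110101000, #)
  read 0, top #: go to q_0, push B# → (q_0, 0110101000, B#)
  read 0, top B: go to q_0, push BB → (q_0, 110101000, BB#)
  read 1, top B: go to q_1, push ε → (q_1, 10101000, B#)
  read 1, top B: go to q_1, push AB → (q_1, 0101000, AB#)
  read 0, top A: go to q_0, push ε → (q_0, 101000, B#)
  read 1, top B: go to q_1, push ε → (q_1, 01000, #)
  ε-move, top #: go to q_1, push B# → (q_1, 01000, B#)
No transition applies at (q_1, 01000, B#); input not fully consumed.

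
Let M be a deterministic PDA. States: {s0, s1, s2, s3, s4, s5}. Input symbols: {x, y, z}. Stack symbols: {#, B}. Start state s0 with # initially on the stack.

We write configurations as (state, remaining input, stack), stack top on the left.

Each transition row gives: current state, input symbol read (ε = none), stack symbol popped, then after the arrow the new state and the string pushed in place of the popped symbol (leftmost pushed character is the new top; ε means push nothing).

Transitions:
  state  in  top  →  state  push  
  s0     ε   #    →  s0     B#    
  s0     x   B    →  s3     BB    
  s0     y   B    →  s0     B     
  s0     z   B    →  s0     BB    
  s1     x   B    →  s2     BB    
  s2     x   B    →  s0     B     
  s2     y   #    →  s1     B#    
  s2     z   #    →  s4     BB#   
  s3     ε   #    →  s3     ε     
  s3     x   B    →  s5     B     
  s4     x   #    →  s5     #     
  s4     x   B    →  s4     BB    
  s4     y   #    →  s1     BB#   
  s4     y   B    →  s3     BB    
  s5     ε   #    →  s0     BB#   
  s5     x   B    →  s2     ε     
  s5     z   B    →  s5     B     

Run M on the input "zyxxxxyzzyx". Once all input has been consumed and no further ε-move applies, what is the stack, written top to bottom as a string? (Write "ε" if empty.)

(s0, zyxxxxyzzyx, #)
  ε-move, top #: go to s0, push B# → (s0, zyxxxxyzzyx, B#)
  read z, top B: go to s0, push BB → (s0, yxxxxyzzyx, BB#)
  read y, top B: go to s0, push B → (s0, xxxxyzzyx, BB#)
  read x, top B: go to s3, push BB → (s3, xxxyzzyx, BBB#)
  read x, top B: go to s5, push B → (s5, xxyzzyx, BBB#)
  read x, top B: go to s2, push ε → (s2, xyzzyx, BB#)
  read x, top B: go to s0, push B → (s0, yzzyx, BB#)
  read y, top B: go to s0, push B → (s0, zzyx, BB#)
  read z, top B: go to s0, push BB → (s0, zyx, BBB#)
  read z, top B: go to s0, push BB → (s0, yx, BBBB#)
  read y, top B: go to s0, push B → (s0, x, BBBB#)
  read x, top B: go to s3, push BB → (s3, ε, BBBBB#)
All input consumed in state s3 with stack BBBBB#.

BBBBB#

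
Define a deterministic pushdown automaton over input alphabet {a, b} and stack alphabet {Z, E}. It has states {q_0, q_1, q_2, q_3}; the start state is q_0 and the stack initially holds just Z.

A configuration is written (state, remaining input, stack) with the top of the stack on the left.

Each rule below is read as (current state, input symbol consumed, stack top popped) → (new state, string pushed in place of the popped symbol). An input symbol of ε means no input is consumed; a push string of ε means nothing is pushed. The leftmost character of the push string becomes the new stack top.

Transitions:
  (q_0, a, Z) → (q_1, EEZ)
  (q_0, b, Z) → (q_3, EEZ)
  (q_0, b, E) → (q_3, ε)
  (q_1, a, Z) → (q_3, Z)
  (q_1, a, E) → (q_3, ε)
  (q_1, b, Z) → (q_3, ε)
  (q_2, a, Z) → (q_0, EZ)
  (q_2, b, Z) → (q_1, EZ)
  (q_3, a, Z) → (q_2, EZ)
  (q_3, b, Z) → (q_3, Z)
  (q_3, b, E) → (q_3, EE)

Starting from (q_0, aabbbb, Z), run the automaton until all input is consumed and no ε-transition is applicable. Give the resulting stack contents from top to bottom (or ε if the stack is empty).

EEEEEZ

(q_0, aabbbb, Z) ⊢ (q_1, abbbb, EEZ) ⊢ (q_3, bbbb, EZ) ⊢ (q_3, bbb, EEZ) ⊢ (q_3, bb, EEEZ) ⊢ (q_3, b, EEEEZ) ⊢ (q_3, ε, EEEEEZ)
All input consumed in state q_3 with stack EEEEEZ.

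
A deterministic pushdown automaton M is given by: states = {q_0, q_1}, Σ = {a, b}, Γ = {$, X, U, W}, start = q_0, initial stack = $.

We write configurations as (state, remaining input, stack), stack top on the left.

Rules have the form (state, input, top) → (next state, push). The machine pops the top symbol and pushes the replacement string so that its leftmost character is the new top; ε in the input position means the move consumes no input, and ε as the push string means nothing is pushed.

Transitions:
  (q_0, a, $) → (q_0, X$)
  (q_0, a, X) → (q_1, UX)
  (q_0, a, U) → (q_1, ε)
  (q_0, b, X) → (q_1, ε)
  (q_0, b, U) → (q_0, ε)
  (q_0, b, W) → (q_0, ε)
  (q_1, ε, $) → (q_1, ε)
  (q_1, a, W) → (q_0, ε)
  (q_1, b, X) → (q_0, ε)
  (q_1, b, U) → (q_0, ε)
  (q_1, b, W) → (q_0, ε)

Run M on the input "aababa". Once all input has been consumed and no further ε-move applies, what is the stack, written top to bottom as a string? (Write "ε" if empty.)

(q_0, aababa, $)
  read a, top $: go to q_0, push X$ → (q_0, ababa, X$)
  read a, top X: go to q_1, push UX → (q_1, baba, UX$)
  read b, top U: go to q_0, push ε → (q_0, aba, X$)
  read a, top X: go to q_1, push UX → (q_1, ba, UX$)
  read b, top U: go to q_0, push ε → (q_0, a, X$)
  read a, top X: go to q_1, push UX → (q_1, ε, UX$)
All input consumed in state q_1 with stack UX$.

UX$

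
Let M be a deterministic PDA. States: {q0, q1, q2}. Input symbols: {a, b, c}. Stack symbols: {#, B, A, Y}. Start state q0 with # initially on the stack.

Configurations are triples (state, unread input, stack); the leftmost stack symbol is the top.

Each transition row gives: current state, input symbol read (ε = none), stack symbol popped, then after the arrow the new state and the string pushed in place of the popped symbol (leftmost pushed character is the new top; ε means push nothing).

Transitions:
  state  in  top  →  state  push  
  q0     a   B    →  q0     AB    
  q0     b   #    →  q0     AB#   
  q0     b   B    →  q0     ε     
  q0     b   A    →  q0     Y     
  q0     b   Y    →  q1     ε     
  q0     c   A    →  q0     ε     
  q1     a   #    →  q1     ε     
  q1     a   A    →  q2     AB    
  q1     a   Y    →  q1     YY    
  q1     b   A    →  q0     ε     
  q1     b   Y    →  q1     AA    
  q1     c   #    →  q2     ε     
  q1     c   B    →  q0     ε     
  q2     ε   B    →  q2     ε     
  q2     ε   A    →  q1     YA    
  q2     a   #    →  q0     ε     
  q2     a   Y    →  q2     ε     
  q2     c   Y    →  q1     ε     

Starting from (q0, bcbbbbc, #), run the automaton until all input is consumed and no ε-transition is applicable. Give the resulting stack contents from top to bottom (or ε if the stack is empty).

#

(q0, bcbbbbc, #)
  read b, top #: go to q0, push AB# → (q0, cbbbbc, AB#)
  read c, top A: go to q0, push ε → (q0, bbbbc, B#)
  read b, top B: go to q0, push ε → (q0, bbbc, #)
  read b, top #: go to q0, push AB# → (q0, bbc, AB#)
  read b, top A: go to q0, push Y → (q0, bc, YB#)
  read b, top Y: go to q1, push ε → (q1, c, B#)
  read c, top B: go to q0, push ε → (q0, ε, #)
All input consumed in state q0 with stack #.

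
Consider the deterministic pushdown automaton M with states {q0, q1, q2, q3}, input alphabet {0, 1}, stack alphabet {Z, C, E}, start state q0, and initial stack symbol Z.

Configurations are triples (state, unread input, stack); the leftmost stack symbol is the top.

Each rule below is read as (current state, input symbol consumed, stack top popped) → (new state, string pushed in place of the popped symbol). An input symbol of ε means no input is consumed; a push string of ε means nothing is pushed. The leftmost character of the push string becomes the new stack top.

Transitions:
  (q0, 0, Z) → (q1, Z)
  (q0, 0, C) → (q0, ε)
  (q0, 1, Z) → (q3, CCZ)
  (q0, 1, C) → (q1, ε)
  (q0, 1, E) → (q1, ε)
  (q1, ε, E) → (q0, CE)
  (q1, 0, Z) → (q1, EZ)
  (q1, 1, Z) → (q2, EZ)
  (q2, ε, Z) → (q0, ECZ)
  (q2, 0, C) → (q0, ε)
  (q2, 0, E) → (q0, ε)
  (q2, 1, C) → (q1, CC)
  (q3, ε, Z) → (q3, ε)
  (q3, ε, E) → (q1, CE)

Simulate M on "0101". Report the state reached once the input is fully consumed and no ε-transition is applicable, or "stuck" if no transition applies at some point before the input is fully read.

(q0, 0101, Z)
  read 0, top Z: go to q1, push Z → (q1, 101, Z)
  read 1, top Z: go to q2, push EZ → (q2, 01, EZ)
  read 0, top E: go to q0, push ε → (q0, 1, Z)
  read 1, top Z: go to q3, push CCZ → (q3, ε, CCZ)
All input consumed; M is in state q3.

q3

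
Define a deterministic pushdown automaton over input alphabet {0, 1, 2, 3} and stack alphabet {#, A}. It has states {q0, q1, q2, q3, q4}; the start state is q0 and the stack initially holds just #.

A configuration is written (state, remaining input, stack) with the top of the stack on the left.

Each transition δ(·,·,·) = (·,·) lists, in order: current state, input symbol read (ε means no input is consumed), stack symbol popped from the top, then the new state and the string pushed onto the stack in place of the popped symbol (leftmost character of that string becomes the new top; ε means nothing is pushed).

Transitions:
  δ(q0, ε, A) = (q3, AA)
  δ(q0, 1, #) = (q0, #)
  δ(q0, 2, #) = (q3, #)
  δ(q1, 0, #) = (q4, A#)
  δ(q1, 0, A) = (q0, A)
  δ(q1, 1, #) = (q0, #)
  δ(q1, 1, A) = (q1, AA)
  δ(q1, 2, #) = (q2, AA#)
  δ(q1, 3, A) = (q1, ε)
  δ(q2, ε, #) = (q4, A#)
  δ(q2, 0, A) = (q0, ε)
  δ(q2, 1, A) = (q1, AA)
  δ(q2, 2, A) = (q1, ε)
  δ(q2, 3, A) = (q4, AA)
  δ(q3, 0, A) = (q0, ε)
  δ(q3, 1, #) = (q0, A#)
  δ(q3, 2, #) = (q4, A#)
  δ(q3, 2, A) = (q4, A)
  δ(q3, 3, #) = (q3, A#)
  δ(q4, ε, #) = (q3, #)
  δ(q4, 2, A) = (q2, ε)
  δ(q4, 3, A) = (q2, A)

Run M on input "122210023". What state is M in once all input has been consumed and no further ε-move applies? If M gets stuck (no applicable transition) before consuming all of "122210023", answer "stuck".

stuck

(q0, 122210023, #) ⊢ (q0, 22210023, #) ⊢ (q3, 2210023, #) ⊢ (q4, 210023, A#) ⊢ (q2, 10023, #) ⊢ (q4, 10023, A#)
No transition for (q4, 1, top A); M blocks with input 10023 remaining.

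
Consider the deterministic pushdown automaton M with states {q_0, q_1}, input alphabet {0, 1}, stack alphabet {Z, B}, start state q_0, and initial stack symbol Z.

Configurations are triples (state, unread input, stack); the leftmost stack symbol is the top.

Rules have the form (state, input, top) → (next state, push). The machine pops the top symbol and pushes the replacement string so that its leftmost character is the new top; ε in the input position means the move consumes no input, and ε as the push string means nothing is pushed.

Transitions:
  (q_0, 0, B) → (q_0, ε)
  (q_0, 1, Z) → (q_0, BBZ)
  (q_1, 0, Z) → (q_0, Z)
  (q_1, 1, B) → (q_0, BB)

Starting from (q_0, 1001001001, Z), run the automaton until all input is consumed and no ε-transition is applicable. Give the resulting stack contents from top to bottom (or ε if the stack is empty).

(q_0, 1001001001, Z)
  read 1, top Z: go to q_0, push BBZ → (q_0, 001001001, BBZ)
  read 0, top B: go to q_0, push ε → (q_0, 01001001, BZ)
  read 0, top B: go to q_0, push ε → (q_0, 1001001, Z)
  read 1, top Z: go to q_0, push BBZ → (q_0, 001001, BBZ)
  read 0, top B: go to q_0, push ε → (q_0, 01001, BZ)
  read 0, top B: go to q_0, push ε → (q_0, 1001, Z)
  read 1, top Z: go to q_0, push BBZ → (q_0, 001, BBZ)
  read 0, top B: go to q_0, push ε → (q_0, 01, BZ)
  read 0, top B: go to q_0, push ε → (q_0, 1, Z)
  read 1, top Z: go to q_0, push BBZ → (q_0, ε, BBZ)
All input consumed in state q_0 with stack BBZ.

BBZ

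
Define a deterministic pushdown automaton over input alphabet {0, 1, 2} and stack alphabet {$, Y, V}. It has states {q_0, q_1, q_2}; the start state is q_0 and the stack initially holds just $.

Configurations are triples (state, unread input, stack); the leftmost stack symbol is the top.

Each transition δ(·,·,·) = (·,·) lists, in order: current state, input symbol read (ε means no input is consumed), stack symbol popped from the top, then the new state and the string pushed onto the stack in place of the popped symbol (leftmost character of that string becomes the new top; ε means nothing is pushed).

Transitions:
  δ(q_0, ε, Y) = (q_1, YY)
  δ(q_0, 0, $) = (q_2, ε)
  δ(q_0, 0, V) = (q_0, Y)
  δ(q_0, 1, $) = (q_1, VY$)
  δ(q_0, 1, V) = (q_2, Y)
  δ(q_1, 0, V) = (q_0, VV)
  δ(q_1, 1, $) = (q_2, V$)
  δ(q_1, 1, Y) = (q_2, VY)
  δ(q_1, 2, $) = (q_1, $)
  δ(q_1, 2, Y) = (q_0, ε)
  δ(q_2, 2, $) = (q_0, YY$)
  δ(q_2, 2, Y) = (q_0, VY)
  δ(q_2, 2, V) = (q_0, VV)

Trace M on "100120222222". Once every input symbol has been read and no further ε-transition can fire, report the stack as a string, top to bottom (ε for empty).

YYVYYVY$

(q_0, 100120222222, $)
  read 1, top $: go to q_1, push VY$ → (q_1, 00120222222, VY$)
  read 0, top V: go to q_0, push VV → (q_0, 0120222222, VVY$)
  read 0, top V: go to q_0, push Y → (q_0, 120222222, YVY$)
  ε-move, top Y: go to q_1, push YY → (q_1, 120222222, YYVY$)
  read 1, top Y: go to q_2, push VY → (q_2, 20222222, VYYVY$)
  read 2, top V: go to q_0, push VV → (q_0, 0222222, VVYYVY$)
  read 0, top V: go to q_0, push Y → (q_0, 222222, YVYYVY$)
  ε-move, top Y: go to q_1, push YY → (q_1, 222222, YYVYYVY$)
  read 2, top Y: go to q_0, push ε → (q_0, 22222, YVYYVY$)
  ε-move, top Y: go to q_1, push YY → (q_1, 22222, YYVYYVY$)
  read 2, top Y: go to q_0, push ε → (q_0, 2222, YVYYVY$)
  ε-move, top Y: go to q_1, push YY → (q_1, 2222, YYVYYVY$)
  read 2, top Y: go to q_0, push ε → (q_0, 222, YVYYVY$)
  ε-move, top Y: go to q_1, push YY → (q_1, 222, YYVYYVY$)
  read 2, top Y: go to q_0, push ε → (q_0, 22, YVYYVY$)
  ε-move, top Y: go to q_1, push YY → (q_1, 22, YYVYYVY$)
  read 2, top Y: go to q_0, push ε → (q_0, 2, YVYYVY$)
  ε-move, top Y: go to q_1, push YY → (q_1, 2, YYVYYVY$)
  read 2, top Y: go to q_0, push ε → (q_0, ε, YVYYVY$)
  ε-move, top Y: go to q_1, push YY → (q_1, ε, YYVYYVY$)
All input consumed in state q_1 with stack YYVYYVY$.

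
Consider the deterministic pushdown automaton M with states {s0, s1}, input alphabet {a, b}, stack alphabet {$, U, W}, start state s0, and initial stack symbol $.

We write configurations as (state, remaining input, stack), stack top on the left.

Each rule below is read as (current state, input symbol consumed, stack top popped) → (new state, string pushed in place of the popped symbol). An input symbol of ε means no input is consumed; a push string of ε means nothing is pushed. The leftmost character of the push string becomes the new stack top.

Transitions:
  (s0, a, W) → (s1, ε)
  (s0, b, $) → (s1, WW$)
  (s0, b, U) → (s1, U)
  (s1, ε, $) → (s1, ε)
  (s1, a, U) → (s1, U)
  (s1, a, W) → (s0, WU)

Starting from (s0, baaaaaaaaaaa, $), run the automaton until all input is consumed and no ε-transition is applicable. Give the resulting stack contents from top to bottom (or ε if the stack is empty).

(s0, baaaaaaaaaaa, $)
  read b, top $: go to s1, push WW$ → (s1, aaaaaaaaaaa, WW$)
  read a, top W: go to s0, push WU → (s0, aaaaaaaaaa, WUW$)
  read a, top W: go to s1, push ε → (s1, aaaaaaaaa, UW$)
  read a, top U: go to s1, push U → (s1, aaaaaaaa, UW$)
  read a, top U: go to s1, push U → (s1, aaaaaaa, UW$)
  read a, top U: go to s1, push U → (s1, aaaaaa, UW$)
  read a, top U: go to s1, push U → (s1, aaaaa, UW$)
  read a, top U: go to s1, push U → (s1, aaaa, UW$)
  read a, top U: go to s1, push U → (s1, aaa, UW$)
  read a, top U: go to s1, push U → (s1, aa, UW$)
  read a, top U: go to s1, push U → (s1, a, UW$)
  read a, top U: go to s1, push U → (s1, ε, UW$)
All input consumed in state s1 with stack UW$.

UW$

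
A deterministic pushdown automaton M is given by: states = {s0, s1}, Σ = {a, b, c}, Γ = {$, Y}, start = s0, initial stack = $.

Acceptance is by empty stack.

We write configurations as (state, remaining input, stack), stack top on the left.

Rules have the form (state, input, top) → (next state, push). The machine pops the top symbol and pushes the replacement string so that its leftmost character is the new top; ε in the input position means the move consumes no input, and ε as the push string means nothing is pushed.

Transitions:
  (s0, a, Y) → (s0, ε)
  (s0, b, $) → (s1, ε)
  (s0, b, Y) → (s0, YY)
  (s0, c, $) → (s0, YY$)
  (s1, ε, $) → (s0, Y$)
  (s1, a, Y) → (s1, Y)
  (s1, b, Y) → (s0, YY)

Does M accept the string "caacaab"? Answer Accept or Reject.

Accept

(s0, caacaab, $) ⊢ (s0, aacaab, YY$) ⊢ (s0, acaab, Y$) ⊢ (s0, caab, $) ⊢ (s0, aab, YY$) ⊢ (s0, ab, Y$) ⊢ (s0, b, $) ⊢ (s1, ε, ε)
All input consumed and the stack is empty.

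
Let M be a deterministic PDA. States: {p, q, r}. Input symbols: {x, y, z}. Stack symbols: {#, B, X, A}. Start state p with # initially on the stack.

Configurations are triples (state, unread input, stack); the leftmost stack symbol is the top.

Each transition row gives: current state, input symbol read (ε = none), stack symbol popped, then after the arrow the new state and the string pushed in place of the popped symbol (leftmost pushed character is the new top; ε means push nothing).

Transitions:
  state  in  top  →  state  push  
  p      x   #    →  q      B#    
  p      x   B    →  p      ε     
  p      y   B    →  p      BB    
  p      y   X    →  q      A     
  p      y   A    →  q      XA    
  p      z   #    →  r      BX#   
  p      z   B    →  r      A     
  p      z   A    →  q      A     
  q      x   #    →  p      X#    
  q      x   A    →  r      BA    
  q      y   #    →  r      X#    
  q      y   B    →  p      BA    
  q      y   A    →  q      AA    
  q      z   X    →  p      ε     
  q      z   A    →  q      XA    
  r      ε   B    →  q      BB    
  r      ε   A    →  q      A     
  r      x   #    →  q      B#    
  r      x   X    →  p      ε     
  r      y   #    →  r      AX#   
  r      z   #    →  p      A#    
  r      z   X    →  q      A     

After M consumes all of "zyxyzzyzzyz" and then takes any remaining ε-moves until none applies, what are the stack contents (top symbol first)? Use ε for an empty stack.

AABX#

(p, zyxyzzyzzyz, #) ⊢ (r, yxyzzyzzyz, BX#) ⊢ (q, yxyzzyzzyz, BBX#) ⊢ (p, xyzzyzzyz, BABX#) ⊢ (p, yzzyzzyz, ABX#) ⊢ (q, zzyzzyz, XABX#) ⊢ (p, zyzzyz, ABX#) ⊢ (q, yzzyz, ABX#) ⊢ (q, zzyz, AABX#) ⊢ (q, zyz, XAABX#) ⊢ (p, yz, AABX#) ⊢ (q, z, XAABX#) ⊢ (p, ε, AABX#)
All input consumed in state p with stack AABX#.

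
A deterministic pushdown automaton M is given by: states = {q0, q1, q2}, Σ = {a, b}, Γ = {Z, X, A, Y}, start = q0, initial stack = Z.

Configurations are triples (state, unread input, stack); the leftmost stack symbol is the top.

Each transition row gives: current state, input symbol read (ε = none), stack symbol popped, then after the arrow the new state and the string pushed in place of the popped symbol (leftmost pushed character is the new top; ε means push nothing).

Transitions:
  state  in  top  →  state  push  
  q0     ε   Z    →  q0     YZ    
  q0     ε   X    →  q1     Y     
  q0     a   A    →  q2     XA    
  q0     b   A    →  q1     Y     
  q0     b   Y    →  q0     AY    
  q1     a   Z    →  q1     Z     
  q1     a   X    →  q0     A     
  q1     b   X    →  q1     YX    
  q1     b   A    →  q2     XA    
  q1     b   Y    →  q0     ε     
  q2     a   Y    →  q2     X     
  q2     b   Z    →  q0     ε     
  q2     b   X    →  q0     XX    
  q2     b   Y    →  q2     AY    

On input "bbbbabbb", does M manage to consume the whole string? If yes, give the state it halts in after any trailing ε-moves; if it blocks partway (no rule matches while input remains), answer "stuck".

q0

(q0, bbbbabbb, Z)
  ε-move, top Z: go to q0, push YZ → (q0, bbbbabbb, YZ)
  read b, top Y: go to q0, push AY → (q0, bbbabbb, AYZ)
  read b, top A: go to q1, push Y → (q1, bbabbb, YYZ)
  read b, top Y: go to q0, push ε → (q0, babbb, YZ)
  read b, top Y: go to q0, push AY → (q0, abbb, AYZ)
  read a, top A: go to q2, push XA → (q2, bbb, XAYZ)
  read b, top X: go to q0, push XX → (q0, bb, XXAYZ)
  ε-move, top X: go to q1, push Y → (q1, bb, YXAYZ)
  read b, top Y: go to q0, push ε → (q0, b, XAYZ)
  ε-move, top X: go to q1, push Y → (q1, b, YAYZ)
  read b, top Y: go to q0, push ε → (q0, ε, AYZ)
All input consumed; M is in state q0.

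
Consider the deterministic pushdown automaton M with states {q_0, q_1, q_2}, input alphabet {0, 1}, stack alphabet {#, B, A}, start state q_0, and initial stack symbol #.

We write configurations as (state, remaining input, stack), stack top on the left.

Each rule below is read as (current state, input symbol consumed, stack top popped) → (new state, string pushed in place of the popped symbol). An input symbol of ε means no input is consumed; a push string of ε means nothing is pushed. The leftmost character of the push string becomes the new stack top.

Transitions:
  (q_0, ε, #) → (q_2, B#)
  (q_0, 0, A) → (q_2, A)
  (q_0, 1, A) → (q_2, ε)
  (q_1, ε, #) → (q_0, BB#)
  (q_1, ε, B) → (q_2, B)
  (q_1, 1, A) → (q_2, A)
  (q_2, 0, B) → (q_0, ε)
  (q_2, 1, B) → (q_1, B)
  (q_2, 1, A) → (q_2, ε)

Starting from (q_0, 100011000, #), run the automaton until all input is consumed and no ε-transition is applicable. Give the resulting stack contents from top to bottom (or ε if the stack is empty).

(q_0, 100011000, #) ⊢ (q_2, 100011000, B#) ⊢ (q_1, 00011000, B#) ⊢ (q_2, 00011000, B#) ⊢ (q_0, 0011000, #) ⊢ (q_2, 0011000, B#) ⊢ (q_0, 011000, #) ⊢ (q_2, 011000, B#) ⊢ (q_0, 11000, #) ⊢ (q_2, 11000, B#) ⊢ (q_1, 1000, B#) ⊢ (q_2, 1000, B#) ⊢ (q_1, 000, B#) ⊢ (q_2, 000, B#) ⊢ (q_0, 00, #) ⊢ (q_2, 00, B#) ⊢ (q_0, 0, #) ⊢ (q_2, 0, B#) ⊢ (q_0, ε, #) ⊢ (q_2, ε, B#)
All input consumed in state q_2 with stack B#.

B#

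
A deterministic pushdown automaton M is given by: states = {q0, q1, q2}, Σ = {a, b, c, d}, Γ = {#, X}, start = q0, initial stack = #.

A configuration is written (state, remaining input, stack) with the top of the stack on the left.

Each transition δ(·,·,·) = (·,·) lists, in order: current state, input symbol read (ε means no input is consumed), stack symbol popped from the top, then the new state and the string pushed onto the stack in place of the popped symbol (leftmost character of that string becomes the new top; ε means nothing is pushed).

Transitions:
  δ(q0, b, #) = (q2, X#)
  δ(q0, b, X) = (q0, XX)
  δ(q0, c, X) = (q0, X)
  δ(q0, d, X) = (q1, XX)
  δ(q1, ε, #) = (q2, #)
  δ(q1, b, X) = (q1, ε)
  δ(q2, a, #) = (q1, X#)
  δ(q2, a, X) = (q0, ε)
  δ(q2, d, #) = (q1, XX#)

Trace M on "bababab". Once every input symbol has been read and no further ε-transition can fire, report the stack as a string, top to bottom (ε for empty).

(q0, bababab, #) ⊢ (q2, ababab, X#) ⊢ (q0, babab, #) ⊢ (q2, abab, X#) ⊢ (q0, bab, #) ⊢ (q2, ab, X#) ⊢ (q0, b, #) ⊢ (q2, ε, X#)
All input consumed in state q2 with stack X#.

X#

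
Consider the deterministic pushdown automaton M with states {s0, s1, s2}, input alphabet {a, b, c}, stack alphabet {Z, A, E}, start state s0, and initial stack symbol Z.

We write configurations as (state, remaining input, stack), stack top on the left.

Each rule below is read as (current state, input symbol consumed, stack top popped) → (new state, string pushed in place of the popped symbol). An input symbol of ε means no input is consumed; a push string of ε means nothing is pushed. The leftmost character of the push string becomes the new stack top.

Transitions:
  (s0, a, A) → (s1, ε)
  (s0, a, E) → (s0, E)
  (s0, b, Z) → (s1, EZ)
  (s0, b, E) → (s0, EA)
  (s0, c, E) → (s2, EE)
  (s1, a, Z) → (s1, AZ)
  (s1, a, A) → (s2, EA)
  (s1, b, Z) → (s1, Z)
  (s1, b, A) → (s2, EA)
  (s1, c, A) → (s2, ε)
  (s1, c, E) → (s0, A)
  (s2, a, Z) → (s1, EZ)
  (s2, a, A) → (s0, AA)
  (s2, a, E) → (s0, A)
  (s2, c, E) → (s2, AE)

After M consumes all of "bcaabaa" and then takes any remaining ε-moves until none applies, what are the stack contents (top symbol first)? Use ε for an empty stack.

AZ

(s0, bcaabaa, Z)
  read b, top Z: go to s1, push EZ → (s1, caabaa, EZ)
  read c, top E: go to s0, push A → (s0, aabaa, AZ)
  read a, top A: go to s1, push ε → (s1, abaa, Z)
  read a, top Z: go to s1, push AZ → (s1, baa, AZ)
  read b, top A: go to s2, push EA → (s2, aa, EAZ)
  read a, top E: go to s0, push A → (s0, a, AAZ)
  read a, top A: go to s1, push ε → (s1, ε, AZ)
All input consumed in state s1 with stack AZ.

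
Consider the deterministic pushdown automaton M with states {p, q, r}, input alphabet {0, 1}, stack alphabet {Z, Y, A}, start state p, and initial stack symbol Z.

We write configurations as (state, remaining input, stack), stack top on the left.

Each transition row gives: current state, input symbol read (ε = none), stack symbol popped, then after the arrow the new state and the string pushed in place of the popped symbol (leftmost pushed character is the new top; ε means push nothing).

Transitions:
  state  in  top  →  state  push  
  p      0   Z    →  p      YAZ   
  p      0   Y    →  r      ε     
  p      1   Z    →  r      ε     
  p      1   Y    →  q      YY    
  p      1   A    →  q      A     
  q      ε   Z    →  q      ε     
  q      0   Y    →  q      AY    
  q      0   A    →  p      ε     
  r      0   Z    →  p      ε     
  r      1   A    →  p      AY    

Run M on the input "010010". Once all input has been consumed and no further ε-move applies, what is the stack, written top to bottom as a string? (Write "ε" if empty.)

AYYYAZ

(p, 010010, Z) ⊢ (p, 10010, YAZ) ⊢ (q, 0010, YYAZ) ⊢ (q, 010, AYYAZ) ⊢ (p, 10, YYAZ) ⊢ (q, 0, YYYAZ) ⊢ (q, ε, AYYYAZ)
All input consumed in state q with stack AYYYAZ.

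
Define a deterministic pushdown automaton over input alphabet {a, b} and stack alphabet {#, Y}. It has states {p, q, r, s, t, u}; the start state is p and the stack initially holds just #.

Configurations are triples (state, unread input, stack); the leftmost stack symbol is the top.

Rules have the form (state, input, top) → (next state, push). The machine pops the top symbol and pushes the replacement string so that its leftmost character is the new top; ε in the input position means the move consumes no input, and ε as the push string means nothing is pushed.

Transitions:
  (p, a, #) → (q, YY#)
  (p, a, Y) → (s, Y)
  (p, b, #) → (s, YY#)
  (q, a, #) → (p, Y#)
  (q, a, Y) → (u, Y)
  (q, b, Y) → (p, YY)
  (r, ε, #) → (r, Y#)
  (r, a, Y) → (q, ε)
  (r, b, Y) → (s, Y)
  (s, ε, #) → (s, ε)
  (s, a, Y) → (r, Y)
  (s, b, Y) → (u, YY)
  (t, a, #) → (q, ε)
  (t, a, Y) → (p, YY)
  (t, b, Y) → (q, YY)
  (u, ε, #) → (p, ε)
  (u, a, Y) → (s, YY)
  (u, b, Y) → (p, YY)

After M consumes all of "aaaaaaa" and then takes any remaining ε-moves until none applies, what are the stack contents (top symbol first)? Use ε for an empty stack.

YYY#

(p, aaaaaaa, #) ⊢ (q, aaaaaa, YY#) ⊢ (u, aaaaa, YY#) ⊢ (s, aaaa, YYY#) ⊢ (r, aaa, YYY#) ⊢ (q, aa, YY#) ⊢ (u, a, YY#) ⊢ (s, ε, YYY#)
All input consumed in state s with stack YYY#.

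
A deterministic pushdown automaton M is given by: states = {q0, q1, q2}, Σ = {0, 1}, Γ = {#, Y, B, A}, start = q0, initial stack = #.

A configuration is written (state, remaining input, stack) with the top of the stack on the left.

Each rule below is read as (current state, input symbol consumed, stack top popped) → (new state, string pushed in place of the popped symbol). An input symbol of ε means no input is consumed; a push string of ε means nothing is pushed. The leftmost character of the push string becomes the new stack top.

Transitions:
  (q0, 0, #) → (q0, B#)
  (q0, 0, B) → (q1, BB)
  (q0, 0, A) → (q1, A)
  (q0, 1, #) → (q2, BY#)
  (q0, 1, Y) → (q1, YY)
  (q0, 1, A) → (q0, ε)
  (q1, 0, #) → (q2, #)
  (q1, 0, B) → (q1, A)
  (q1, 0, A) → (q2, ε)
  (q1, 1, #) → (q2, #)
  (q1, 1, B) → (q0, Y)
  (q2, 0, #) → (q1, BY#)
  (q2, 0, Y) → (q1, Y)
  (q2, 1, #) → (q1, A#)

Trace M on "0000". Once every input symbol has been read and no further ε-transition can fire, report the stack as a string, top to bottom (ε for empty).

(q0, 0000, #)
  read 0, top #: go to q0, push B# → (q0, 000, B#)
  read 0, top B: go to q1, push BB → (q1, 00, BB#)
  read 0, top B: go to q1, push A → (q1, 0, AB#)
  read 0, top A: go to q2, push ε → (q2, ε, B#)
All input consumed in state q2 with stack B#.

B#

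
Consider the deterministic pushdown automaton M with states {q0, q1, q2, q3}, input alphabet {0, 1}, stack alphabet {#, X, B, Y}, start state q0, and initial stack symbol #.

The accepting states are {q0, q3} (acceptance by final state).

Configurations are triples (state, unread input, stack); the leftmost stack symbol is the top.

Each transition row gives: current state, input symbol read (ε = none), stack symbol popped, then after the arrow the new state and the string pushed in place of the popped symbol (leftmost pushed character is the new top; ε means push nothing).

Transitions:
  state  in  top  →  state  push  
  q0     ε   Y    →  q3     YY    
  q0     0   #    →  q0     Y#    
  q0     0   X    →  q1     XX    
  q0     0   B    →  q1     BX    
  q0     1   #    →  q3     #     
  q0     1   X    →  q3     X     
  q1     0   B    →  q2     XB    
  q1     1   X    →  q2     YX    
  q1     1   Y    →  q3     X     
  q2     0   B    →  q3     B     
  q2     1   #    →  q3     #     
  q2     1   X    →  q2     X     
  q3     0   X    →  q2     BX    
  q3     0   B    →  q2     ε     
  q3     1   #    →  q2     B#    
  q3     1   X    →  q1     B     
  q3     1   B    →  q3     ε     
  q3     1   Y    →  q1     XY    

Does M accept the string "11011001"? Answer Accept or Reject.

Accept

(q0, 11011001, #)
  read 1, top #: go to q3, push # → (q3, 1011001, #)
  read 1, top #: go to q2, push B# → (q2, 011001, B#)
  read 0, top B: go to q3, push B → (q3, 11001, B#)
  read 1, top B: go to q3, push ε → (q3, 1001, #)
  read 1, top #: go to q2, push B# → (q2, 001, B#)
  read 0, top B: go to q3, push B → (q3, 01, B#)
  read 0, top B: go to q2, push ε → (q2, 1, #)
  read 1, top #: go to q3, push # → (q3, ε, #)
All input consumed; state q3 ∈ F.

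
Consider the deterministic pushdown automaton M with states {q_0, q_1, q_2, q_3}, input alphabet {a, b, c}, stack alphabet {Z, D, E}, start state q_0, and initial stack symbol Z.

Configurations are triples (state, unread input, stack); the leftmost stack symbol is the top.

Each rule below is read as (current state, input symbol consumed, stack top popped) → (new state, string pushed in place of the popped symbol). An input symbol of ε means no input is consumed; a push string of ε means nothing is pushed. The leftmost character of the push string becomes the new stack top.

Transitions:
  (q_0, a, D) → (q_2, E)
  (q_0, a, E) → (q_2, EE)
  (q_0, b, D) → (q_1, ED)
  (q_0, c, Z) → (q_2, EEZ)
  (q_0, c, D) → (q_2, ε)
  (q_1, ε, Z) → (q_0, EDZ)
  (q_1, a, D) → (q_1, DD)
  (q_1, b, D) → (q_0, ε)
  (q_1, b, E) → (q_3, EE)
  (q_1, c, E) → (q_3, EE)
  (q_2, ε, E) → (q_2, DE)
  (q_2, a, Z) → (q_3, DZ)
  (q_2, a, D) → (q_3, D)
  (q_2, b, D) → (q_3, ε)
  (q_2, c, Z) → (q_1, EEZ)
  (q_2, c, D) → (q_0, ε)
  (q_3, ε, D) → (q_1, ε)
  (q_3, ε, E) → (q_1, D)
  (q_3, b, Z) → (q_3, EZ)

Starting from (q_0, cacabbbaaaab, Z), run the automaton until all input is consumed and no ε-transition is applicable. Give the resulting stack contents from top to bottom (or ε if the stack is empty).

(q_0, cacabbbaaaab, Z)
  read c, top Z: go to q_2, push EEZ → (q_2, acabbbaaaab, EEZ)
  ε-move, top E: go to q_2, push DE → (q_2, acabbbaaaab, DEEZ)
  read a, top D: go to q_3, push D → (q_3, cabbbaaaab, DEEZ)
  ε-move, top D: go to q_1, push ε → (q_1, cabbbaaaab, EEZ)
  read c, top E: go to q_3, push EE → (q_3, abbbaaaab, EEEZ)
  ε-move, top E: go to q_1, push D → (q_1, abbbaaaab, DEEZ)
  read a, top D: go to q_1, push DD → (q_1, bbbaaaab, DDEEZ)
  read b, top D: go to q_0, push ε → (q_0, bbaaaab, DEEZ)
  read b, top D: go to q_1, push ED → (q_1, baaaab, EDEEZ)
  read b, top E: go to q_3, push EE → (q_3, aaaab, EEDEEZ)
  ε-move, top E: go to q_1, push D → (q_1, aaaab, DEDEEZ)
  read a, top D: go to q_1, push DD → (q_1, aaab, DDEDEEZ)
  read a, top D: go to q_1, push DD → (q_1, aab, DDDEDEEZ)
  read a, top D: go to q_1, push DD → (q_1, ab, DDDDEDEEZ)
  read a, top D: go to q_1, push DD → (q_1, b, DDDDDEDEEZ)
  read b, top D: go to q_0, push ε → (q_0, ε, DDDDEDEEZ)
All input consumed in state q_0 with stack DDDDEDEEZ.

DDDDEDEEZ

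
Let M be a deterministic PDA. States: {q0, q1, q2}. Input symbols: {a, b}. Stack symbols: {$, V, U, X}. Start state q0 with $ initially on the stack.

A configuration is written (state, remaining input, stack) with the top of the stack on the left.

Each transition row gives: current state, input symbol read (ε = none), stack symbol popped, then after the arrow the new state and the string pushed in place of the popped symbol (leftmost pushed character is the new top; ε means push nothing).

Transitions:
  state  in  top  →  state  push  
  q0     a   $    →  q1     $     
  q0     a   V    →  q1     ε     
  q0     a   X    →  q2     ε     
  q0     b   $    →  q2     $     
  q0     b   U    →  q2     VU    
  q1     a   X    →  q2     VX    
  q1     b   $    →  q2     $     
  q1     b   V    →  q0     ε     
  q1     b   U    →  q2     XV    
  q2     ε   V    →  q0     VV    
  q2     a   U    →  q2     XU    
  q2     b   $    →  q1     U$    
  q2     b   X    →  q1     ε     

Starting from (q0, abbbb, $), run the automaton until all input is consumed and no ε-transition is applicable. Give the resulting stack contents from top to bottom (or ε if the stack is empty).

V$

(q0, abbbb, $)
  read a, top $: go to q1, push $ → (q1, bbbb, $)
  read b, top $: go to q2, push $ → (q2, bbb, $)
  read b, top $: go to q1, push U$ → (q1, bb, U$)
  read b, top U: go to q2, push XV → (q2, b, XV$)
  read b, top X: go to q1, push ε → (q1, ε, V$)
All input consumed in state q1 with stack V$.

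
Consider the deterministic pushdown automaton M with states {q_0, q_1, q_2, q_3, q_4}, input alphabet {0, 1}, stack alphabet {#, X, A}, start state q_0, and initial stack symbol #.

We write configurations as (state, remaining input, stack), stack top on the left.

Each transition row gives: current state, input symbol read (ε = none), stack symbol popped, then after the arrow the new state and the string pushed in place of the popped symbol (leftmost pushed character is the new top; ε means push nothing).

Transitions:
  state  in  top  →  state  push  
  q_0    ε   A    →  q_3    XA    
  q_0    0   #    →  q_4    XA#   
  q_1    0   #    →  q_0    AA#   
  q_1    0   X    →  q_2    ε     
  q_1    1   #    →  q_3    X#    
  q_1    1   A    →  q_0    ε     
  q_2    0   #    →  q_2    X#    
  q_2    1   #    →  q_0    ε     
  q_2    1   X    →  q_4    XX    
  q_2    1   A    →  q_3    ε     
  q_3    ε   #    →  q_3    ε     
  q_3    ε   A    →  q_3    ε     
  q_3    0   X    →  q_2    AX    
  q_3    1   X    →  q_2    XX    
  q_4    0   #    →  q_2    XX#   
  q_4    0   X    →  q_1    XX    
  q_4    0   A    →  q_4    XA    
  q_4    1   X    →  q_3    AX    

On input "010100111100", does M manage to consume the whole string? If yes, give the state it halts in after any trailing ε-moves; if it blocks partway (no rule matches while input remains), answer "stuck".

stuck

(q_0, 010100111100, #)
  read 0, top #: go to q_4, push XA# → (q_4, 10100111100, XA#)
  read 1, top X: go to q_3, push AX → (q_3, 0100111100, AXA#)
  ε-move, top A: go to q_3, push ε → (q_3, 0100111100, XA#)
  read 0, top X: go to q_2, push AX → (q_2, 100111100, AXA#)
  read 1, top A: go to q_3, push ε → (q_3, 00111100, XA#)
  read 0, top X: go to q_2, push AX → (q_2, 0111100, AXA#)
No transition for (q_2, 0, top A); M blocks with input 0111100 remaining.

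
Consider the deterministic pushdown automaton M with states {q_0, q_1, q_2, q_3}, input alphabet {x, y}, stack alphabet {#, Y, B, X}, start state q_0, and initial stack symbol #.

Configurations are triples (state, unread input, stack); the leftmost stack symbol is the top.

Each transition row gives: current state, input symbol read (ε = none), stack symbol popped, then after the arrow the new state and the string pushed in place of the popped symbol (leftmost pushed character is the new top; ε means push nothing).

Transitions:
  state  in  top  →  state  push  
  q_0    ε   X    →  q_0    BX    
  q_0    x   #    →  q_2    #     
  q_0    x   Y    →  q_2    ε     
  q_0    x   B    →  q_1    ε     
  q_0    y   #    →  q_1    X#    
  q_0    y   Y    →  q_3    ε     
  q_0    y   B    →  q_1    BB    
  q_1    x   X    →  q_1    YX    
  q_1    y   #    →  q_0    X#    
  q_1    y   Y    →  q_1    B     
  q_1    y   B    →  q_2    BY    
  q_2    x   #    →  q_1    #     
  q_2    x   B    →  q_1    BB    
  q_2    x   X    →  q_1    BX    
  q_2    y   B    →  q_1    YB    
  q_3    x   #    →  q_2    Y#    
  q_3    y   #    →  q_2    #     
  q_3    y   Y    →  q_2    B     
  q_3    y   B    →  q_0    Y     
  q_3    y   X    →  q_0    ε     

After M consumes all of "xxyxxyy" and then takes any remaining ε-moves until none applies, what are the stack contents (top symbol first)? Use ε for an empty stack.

(q_0, xxyxxyy, #)
  read x, top #: go to q_2, push # → (q_2, xyxxyy, #)
  read x, top #: go to q_1, push # → (q_1, yxxyy, #)
  read y, top #: go to q_0, push X# → (q_0, xxyy, X#)
  ε-move, top X: go to q_0, push BX → (q_0, xxyy, BX#)
  read x, top B: go to q_1, push ε → (q_1, xyy, X#)
  read x, top X: go to q_1, push YX → (q_1, yy, YX#)
  read y, top Y: go to q_1, push B → (q_1, y, BX#)
  read y, top B: go to q_2, push BY → (q_2, ε, BYX#)
All input consumed in state q_2 with stack BYX#.

BYX#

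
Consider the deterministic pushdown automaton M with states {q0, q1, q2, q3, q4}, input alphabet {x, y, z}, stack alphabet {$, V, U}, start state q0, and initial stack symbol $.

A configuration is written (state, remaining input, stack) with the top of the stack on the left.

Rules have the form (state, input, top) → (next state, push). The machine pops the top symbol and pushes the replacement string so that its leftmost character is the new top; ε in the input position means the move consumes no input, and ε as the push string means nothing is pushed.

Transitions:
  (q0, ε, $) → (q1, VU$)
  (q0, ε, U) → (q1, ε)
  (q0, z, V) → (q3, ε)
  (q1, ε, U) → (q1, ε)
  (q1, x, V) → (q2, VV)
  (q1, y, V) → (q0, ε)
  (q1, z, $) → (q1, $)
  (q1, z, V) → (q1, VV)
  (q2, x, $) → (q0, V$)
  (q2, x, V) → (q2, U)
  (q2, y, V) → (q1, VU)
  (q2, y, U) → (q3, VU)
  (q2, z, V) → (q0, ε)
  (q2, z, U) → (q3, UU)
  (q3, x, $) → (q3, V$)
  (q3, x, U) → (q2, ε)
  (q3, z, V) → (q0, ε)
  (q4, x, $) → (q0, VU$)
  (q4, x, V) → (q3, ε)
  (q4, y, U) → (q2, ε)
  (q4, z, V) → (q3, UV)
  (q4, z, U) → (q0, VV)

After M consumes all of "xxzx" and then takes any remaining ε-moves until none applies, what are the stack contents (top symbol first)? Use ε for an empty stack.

UVU$

(q0, xxzx, $) ⊢ (q1, xxzx, VU$) ⊢ (q2, xzx, VVU$) ⊢ (q2, zx, UVU$) ⊢ (q3, x, UUVU$) ⊢ (q2, ε, UVU$)
All input consumed in state q2 with stack UVU$.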